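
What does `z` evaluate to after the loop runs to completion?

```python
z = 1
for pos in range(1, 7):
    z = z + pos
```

Let's trace through this code step by step.

Initialize: z = 1
Entering loop: for pos in range(1, 7):
After iteration 1: pos = 1, z = 2
After iteration 2: pos = 2, z = 4
After iteration 3: pos = 3, z = 7
After iteration 4: pos = 4, z = 11
After iteration 5: pos = 5, z = 16
After iteration 6: pos = 6, z = 22
Loop ends.

Final answer: 22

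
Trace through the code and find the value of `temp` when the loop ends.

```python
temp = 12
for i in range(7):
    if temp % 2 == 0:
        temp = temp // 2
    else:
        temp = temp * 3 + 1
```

Let's trace through this code step by step.

Initialize: temp = 12
Entering loop: for i in range(7):
After iteration 1: i = 0, temp = 6
After iteration 2: i = 1, temp = 3
After iteration 3: i = 2, temp = 10
After iteration 4: i = 3, temp = 5
After iteration 5: i = 4, temp = 16
After iteration 6: i = 5, temp = 8
After iteration 7: i = 6, temp = 4
Loop ends.

Final answer: 4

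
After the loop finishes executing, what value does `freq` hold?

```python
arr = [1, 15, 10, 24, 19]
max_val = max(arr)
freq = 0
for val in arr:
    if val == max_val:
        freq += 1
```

Let's trace through this code step by step.

Initialize: arr = [1, 15, 10, 24, 19]
Initialize: max_val = 24
Initialize: freq = 0
Entering loop: for val in arr:
After iteration 1: val = 1, freq = 0
After iteration 2: val = 15, freq = 0
After iteration 3: val = 10, freq = 0
After iteration 4: val = 24, freq = 1
After iteration 5: val = 19, freq = 1
Loop ends.

Final answer: 1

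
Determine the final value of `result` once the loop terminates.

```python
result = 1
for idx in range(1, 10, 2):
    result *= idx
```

Let's trace through this code step by step.

Initialize: result = 1
Entering loop: for idx in range(1, 10, 2):
After iteration 1: idx = 1, result = 1
After iteration 2: idx = 3, result = 3
After iteration 3: idx = 5, result = 15
After iteration 4: idx = 7, result = 105
After iteration 5: idx = 9, result = 945
Loop ends.

Final answer: 945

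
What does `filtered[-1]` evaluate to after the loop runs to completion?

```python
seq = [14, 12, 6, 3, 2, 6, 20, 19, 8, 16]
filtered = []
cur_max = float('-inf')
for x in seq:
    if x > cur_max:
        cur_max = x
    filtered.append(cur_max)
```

Let's trace through this code step by step.

Initialize: seq = [14, 12, 6, 3, 2, 6, 20, 19, 8, 16]
Initialize: filtered = []
Initialize: cur_max = -inf
Entering loop: for x in seq:
After iteration 1: x = 14, filtered = [14], cur_max = 14
After iteration 2: x = 12, filtered = [14, 14], cur_max = 14
After iteration 3: x = 6, filtered = [14, 14, 14], cur_max = 14
After iteration 4: x = 3, filtered = [14, 14, 14, 14], cur_max = 14
After iteration 5: x = 2, filtered = [14, 14, 14, 14, 14], cur_max = 14
After iteration 6: x = 6, filtered = [14, 14, 14, 14, 14, 14], cur_max = 14
After iteration 7: x = 20, filtered = [14, 14, 14, 14, 14, 14, 20], cur_max = 20
After iteration 8: x = 19, filtered = [14, 14, 14, 14, 14, 14, 20, 20], cur_max = 20
After iteration 9: x = 8, filtered = [14, 14, 14, 14, 14, 14, 20, 20, 20], cur_max = 20
After iteration 10: x = 16, filtered = [14, 14, 14, 14, 14, 14, 20, 20, 20, 20], cur_max = 20
Loop ends.
filtered[-1] = 20

Final answer: 20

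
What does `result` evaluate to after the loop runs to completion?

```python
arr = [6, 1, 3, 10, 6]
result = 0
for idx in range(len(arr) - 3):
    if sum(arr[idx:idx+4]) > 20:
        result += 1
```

Let's trace through this code step by step.

Initialize: arr = [6, 1, 3, 10, 6]
Initialize: result = 0
Entering loop: for idx in range(len(arr) - 3):
After iteration 1: idx = 0, result = 0
After iteration 2: idx = 1, result = 0
Loop ends.

Final answer: 0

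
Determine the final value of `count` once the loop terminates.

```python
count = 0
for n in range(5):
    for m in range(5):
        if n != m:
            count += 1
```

Let's trace through this code step by step.

Initialize: count = 0
Entering loop: for n in range(5):
After iteration 1: n = 0, count = 4
After iteration 2: n = 1, count = 8
After iteration 3: n = 2, count = 12
After iteration 4: n = 3, count = 16
After iteration 5: n = 4, count = 20
Loop ends.

Final answer: 20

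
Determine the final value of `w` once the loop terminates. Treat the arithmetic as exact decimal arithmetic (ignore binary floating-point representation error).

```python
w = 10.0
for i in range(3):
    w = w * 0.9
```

Let's trace through this code step by step.

Initialize: w = 10.0
Entering loop: for i in range(3):
After iteration 1: i = 0, w = 9.0
After iteration 2: i = 1, w = 8.1
After iteration 3: i = 2, w = 7.29
Loop ends.

Final answer: 7.29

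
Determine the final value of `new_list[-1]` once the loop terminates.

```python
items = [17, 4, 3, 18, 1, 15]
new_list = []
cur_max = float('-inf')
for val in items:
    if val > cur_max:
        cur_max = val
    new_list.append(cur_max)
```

Let's trace through this code step by step.

Initialize: items = [17, 4, 3, 18, 1, 15]
Initialize: new_list = []
Initialize: cur_max = -inf
Entering loop: for val in items:
After iteration 1: val = 17, new_list = [17], cur_max = 17
After iteration 2: val = 4, new_list = [17, 17], cur_max = 17
After iteration 3: val = 3, new_list = [17, 17, 17], cur_max = 17
After iteration 4: val = 18, new_list = [17, 17, 17, 18], cur_max = 18
After iteration 5: val = 1, new_list = [17, 17, 17, 18, 18], cur_max = 18
After iteration 6: val = 15, new_list = [17, 17, 17, 18, 18, 18], cur_max = 18
Loop ends.
new_list[-1] = 18

Final answer: 18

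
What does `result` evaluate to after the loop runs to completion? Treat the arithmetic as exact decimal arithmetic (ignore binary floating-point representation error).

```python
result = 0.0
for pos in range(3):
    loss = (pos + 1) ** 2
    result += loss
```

Let's trace through this code step by step.

Initialize: result = 0.0
Entering loop: for pos in range(3):
After iteration 1: pos = 0, result = 1.0, loss = 1
After iteration 2: pos = 1, result = 5.0, loss = 4
After iteration 3: pos = 2, result = 14.0, loss = 9
Loop ends.

Final answer: 14.0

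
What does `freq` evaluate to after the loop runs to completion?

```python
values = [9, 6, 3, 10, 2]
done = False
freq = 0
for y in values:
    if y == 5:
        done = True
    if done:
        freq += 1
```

Let's trace through this code step by step.

Initialize: values = [9, 6, 3, 10, 2]
Initialize: done = False
Initialize: freq = 0
Entering loop: for y in values:
After iteration 1: y = 9, freq = 0
After iteration 2: y = 6, freq = 0
After iteration 3: y = 3, freq = 0
After iteration 4: y = 10, freq = 0
After iteration 5: y = 2, freq = 0
Loop ends.

Final answer: 0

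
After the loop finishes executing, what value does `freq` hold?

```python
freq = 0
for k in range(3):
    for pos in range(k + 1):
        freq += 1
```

Let's trace through this code step by step.

Initialize: freq = 0
Entering loop: for k in range(3):
After iteration 1: k = 0, freq = 1, pos = 0
After iteration 2: k = 1, freq = 3, pos = 1
After iteration 3: k = 2, freq = 6, pos = 2
Loop ends.

Final answer: 6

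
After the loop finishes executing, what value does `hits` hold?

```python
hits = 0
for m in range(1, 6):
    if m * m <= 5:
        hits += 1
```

Let's trace through this code step by step.

Initialize: hits = 0
Entering loop: for m in range(1, 6):
After iteration 1: m = 1, hits = 1
After iteration 2: m = 2, hits = 2
After iteration 3: m = 3, hits = 2
After iteration 4: m = 4, hits = 2
After iteration 5: m = 5, hits = 2
Loop ends.

Final answer: 2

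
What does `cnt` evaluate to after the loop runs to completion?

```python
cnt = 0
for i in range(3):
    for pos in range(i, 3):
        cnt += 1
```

Let's trace through this code step by step.

Initialize: cnt = 0
Entering loop: for i in range(3):
After iteration 1: i = 0, cnt = 3
After iteration 2: i = 1, cnt = 5
After iteration 3: i = 2, cnt = 6
Loop ends.

Final answer: 6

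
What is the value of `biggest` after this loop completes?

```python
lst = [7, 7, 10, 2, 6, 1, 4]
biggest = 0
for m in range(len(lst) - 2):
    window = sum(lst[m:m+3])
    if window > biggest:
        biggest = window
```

Let's trace through this code step by step.

Initialize: lst = [7, 7, 10, 2, 6, 1, 4]
Initialize: biggest = 0
Entering loop: for m in range(len(lst) - 2):
After iteration 1: m = 0, biggest = 24, window = 24
After iteration 2: m = 1, biggest = 24, window = 19
After iteration 3: m = 2, biggest = 24, window = 18
After iteration 4: m = 3, biggest = 24, window = 9
After iteration 5: m = 4, biggest = 24, window = 11
Loop ends.

Final answer: 24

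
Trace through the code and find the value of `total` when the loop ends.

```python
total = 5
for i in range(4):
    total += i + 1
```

Let's trace through this code step by step.

Initialize: total = 5
Entering loop: for i in range(4):
After iteration 1: i = 0, total = 6
After iteration 2: i = 1, total = 8
After iteration 3: i = 2, total = 11
After iteration 4: i = 3, total = 15
Loop ends.

Final answer: 15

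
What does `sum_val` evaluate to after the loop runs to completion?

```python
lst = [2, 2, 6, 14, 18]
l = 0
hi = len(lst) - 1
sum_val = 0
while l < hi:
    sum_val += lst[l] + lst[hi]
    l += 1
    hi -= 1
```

Let's trace through this code step by step.

Initialize: lst = [2, 2, 6, 14, 18]
Initialize: l = 0
Initialize: hi = 4
Initialize: sum_val = 0
Entering loop: while l < hi:
After iteration 1: l = 1, hi = 3, sum_val = 20
After iteration 2: l = 2, hi = 2, sum_val = 36
Loop ends.

Final answer: 36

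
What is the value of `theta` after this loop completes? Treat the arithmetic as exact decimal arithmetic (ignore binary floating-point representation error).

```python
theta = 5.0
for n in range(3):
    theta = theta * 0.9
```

Let's trace through this code step by step.

Initialize: theta = 5.0
Entering loop: for n in range(3):
After iteration 1: n = 0, theta = 4.5
After iteration 2: n = 1, theta = 4.05
After iteration 3: n = 2, theta = 3.645
Loop ends.

Final answer: 3.645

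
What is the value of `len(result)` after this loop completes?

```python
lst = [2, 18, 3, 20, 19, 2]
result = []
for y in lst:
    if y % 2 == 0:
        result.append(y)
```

Let's trace through this code step by step.

Initialize: lst = [2, 18, 3, 20, 19, 2]
Initialize: result = []
Entering loop: for y in lst:
After iteration 1: y = 2, result = [2]
After iteration 2: y = 18, result = [2, 18]
After iteration 3: y = 3, result = [2, 18]
After iteration 4: y = 20, result = [2, 18, 20]
After iteration 5: y = 19, result = [2, 18, 20]
After iteration 6: y = 2, result = [2, 18, 20, 2]
Loop ends.
len(result) = 4

Final answer: 4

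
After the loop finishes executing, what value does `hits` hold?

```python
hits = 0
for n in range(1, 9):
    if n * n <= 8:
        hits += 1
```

Let's trace through this code step by step.

Initialize: hits = 0
Entering loop: for n in range(1, 9):
After iteration 1: n = 1, hits = 1
After iteration 2: n = 2, hits = 2
After iteration 3: n = 3, hits = 2
After iteration 4: n = 4, hits = 2
After iteration 5: n = 5, hits = 2
After iteration 6: n = 6, hits = 2
After iteration 7: n = 7, hits = 2
After iteration 8: n = 8, hits = 2
Loop ends.

Final answer: 2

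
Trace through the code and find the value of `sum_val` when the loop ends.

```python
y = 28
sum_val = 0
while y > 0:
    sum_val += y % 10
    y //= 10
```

Let's trace through this code step by step.

Initialize: y = 28
Initialize: sum_val = 0
Entering loop: while y > 0:
After iteration 1: y = 2, sum_val = 8
After iteration 2: y = 0, sum_val = 10
Loop ends.

Final answer: 10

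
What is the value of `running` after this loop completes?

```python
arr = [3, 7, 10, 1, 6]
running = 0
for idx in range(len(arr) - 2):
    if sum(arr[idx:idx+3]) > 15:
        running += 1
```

Let's trace through this code step by step.

Initialize: arr = [3, 7, 10, 1, 6]
Initialize: running = 0
Entering loop: for idx in range(len(arr) - 2):
After iteration 1: idx = 0, running = 1
After iteration 2: idx = 1, running = 2
After iteration 3: idx = 2, running = 3
Loop ends.

Final answer: 3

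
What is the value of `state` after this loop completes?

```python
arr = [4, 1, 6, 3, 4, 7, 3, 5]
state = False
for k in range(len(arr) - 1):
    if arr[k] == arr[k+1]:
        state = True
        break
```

Let's trace through this code step by step.

Initialize: arr = [4, 1, 6, 3, 4, 7, 3, 5]
Initialize: state = False
Entering loop: for k in range(len(arr) - 1):
After iteration 1: k = 0, state = False
After iteration 2: k = 1, state = False
After iteration 3: k = 2, state = False
After iteration 4: k = 3, state = False
After iteration 5: k = 4, state = False
After iteration 6: k = 5, state = False
After iteration 7: k = 6, state = False
Loop ends.

Final answer: False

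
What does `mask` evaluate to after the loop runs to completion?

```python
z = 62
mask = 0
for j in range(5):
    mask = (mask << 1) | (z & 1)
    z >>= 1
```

Let's trace through this code step by step.

Initialize: z = 62
Initialize: mask = 0
Entering loop: for j in range(5):
After iteration 1: j = 0, z = 31, mask = 0
After iteration 2: j = 1, z = 15, mask = 1
After iteration 3: j = 2, z = 7, mask = 3
After iteration 4: j = 3, z = 3, mask = 7
After iteration 5: j = 4, z = 1, mask = 15
Loop ends.

Final answer: 15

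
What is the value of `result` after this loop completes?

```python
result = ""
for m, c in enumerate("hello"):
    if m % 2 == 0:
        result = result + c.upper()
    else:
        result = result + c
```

Let's trace through this code step by step.

Initialize: result = ''
Entering loop: for m, c in enumerate("hello"):
After iteration 1: m = 0, c = 'h', result = 'H'
After iteration 2: m = 1, c = 'e', result = 'He'
After iteration 3: m = 2, c = 'l', result = 'HeL'
After iteration 4: m = 3, c = 'l', result = 'HeLl'
After iteration 5: m = 4, c = 'o', result = 'HeLlO'
Loop ends.

Final answer: 'HeLlO'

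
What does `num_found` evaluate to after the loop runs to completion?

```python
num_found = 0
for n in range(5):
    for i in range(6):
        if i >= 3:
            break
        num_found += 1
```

Let's trace through this code step by step.

Initialize: num_found = 0
Entering loop: for n in range(5):
After iteration 1: n = 0, num_found = 3
After iteration 2: n = 1, num_found = 6
After iteration 3: n = 2, num_found = 9
After iteration 4: n = 3, num_found = 12
After iteration 5: n = 4, num_found = 15
Loop ends.

Final answer: 15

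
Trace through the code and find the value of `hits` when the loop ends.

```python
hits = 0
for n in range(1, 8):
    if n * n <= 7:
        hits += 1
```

Let's trace through this code step by step.

Initialize: hits = 0
Entering loop: for n in range(1, 8):
After iteration 1: n = 1, hits = 1
After iteration 2: n = 2, hits = 2
After iteration 3: n = 3, hits = 2
After iteration 4: n = 4, hits = 2
After iteration 5: n = 5, hits = 2
After iteration 6: n = 6, hits = 2
After iteration 7: n = 7, hits = 2
Loop ends.

Final answer: 2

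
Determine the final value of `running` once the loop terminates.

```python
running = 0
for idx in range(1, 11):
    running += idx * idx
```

Let's trace through this code step by step.

Initialize: running = 0
Entering loop: for idx in range(1, 11):
After iteration 1: idx = 1, running = 1
After iteration 2: idx = 2, running = 5
After iteration 3: idx = 3, running = 14
After iteration 4: idx = 4, running = 30
After iteration 5: idx = 5, running = 55
After iteration 6: idx = 6, running = 91
After iteration 7: idx = 7, running = 140
After iteration 8: idx = 8, running = 204
After iteration 9: idx = 9, running = 285
After iteration 10: idx = 10, running = 385
Loop ends.

Final answer: 385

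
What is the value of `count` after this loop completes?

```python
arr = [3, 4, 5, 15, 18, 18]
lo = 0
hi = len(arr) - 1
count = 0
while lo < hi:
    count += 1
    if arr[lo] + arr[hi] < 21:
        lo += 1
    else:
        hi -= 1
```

Let's trace through this code step by step.

Initialize: arr = [3, 4, 5, 15, 18, 18]
Initialize: lo = 0
Initialize: hi = 5
Initialize: count = 0
Entering loop: while lo < hi:
After iteration 1: lo = 0, hi = 4, count = 1
After iteration 2: lo = 0, hi = 3, count = 2
After iteration 3: lo = 1, hi = 3, count = 3
After iteration 4: lo = 2, hi = 3, count = 4
After iteration 5: lo = 3, hi = 3, count = 5
Loop ends.

Final answer: 5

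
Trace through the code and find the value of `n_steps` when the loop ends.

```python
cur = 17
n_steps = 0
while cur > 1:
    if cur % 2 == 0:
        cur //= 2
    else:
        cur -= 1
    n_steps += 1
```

Let's trace through this code step by step.

Initialize: cur = 17
Initialize: n_steps = 0
Entering loop: while cur > 1:
After iteration 1: cur = 16, n_steps = 1
After iteration 2: cur = 8, n_steps = 2
After iteration 3: cur = 4, n_steps = 3
After iteration 4: cur = 2, n_steps = 4
After iteration 5: cur = 1, n_steps = 5
Loop ends.

Final answer: 5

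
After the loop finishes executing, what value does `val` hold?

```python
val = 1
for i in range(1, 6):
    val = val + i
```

Let's trace through this code step by step.

Initialize: val = 1
Entering loop: for i in range(1, 6):
After iteration 1: i = 1, val = 2
After iteration 2: i = 2, val = 4
After iteration 3: i = 3, val = 7
After iteration 4: i = 4, val = 11
After iteration 5: i = 5, val = 16
Loop ends.

Final answer: 16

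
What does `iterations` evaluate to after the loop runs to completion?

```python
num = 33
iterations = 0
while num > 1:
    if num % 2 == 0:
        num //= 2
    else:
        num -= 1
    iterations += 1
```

Let's trace through this code step by step.

Initialize: num = 33
Initialize: iterations = 0
Entering loop: while num > 1:
After iteration 1: num = 32, iterations = 1
After iteration 2: num = 16, iterations = 2
After iteration 3: num = 8, iterations = 3
After iteration 4: num = 4, iterations = 4
After iteration 5: num = 2, iterations = 5
After iteration 6: num = 1, iterations = 6
Loop ends.

Final answer: 6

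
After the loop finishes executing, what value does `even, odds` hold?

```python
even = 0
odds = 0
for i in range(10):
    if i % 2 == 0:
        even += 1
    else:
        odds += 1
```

Let's trace through this code step by step.

Initialize: even = 0
Initialize: odds = 0
Entering loop: for i in range(10):
After iteration 1: i = 0, even = 1, odds = 0
After iteration 2: i = 1, even = 1, odds = 1
After iteration 3: i = 2, even = 2, odds = 1
After iteration 4: i = 3, even = 2, odds = 2
After iteration 5: i = 4, even = 3, odds = 2
After iteration 6: i = 5, even = 3, odds = 3
After iteration 7: i = 6, even = 4, odds = 3
After iteration 8: i = 7, even = 4, odds = 4
After iteration 9: i = 8, even = 5, odds = 4
After iteration 10: i = 9, even = 5, odds = 5
Loop ends.

Final answer: 5, 5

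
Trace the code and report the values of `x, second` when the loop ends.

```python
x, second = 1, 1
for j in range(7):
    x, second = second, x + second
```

Let's trace through this code step by step.

Initialize: x = 1
Initialize: second = 1
Entering loop: for j in range(7):
After iteration 1: j = 0, x = 1, second = 2
After iteration 2: j = 1, x = 2, second = 3
After iteration 3: j = 2, x = 3, second = 5
After iteration 4: j = 3, x = 5, second = 8
After iteration 5: j = 4, x = 8, second = 13
After iteration 6: j = 5, x = 13, second = 21
After iteration 7: j = 6, x = 21, second = 34
Loop ends.

Final answer: 21, 34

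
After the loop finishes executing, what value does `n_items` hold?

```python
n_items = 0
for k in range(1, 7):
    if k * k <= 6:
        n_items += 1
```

Let's trace through this code step by step.

Initialize: n_items = 0
Entering loop: for k in range(1, 7):
After iteration 1: k = 1, n_items = 1
After iteration 2: k = 2, n_items = 2
After iteration 3: k = 3, n_items = 2
After iteration 4: k = 4, n_items = 2
After iteration 5: k = 5, n_items = 2
After iteration 6: k = 6, n_items = 2
Loop ends.

Final answer: 2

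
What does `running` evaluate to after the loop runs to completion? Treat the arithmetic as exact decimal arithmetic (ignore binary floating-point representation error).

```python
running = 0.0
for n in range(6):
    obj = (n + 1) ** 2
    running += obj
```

Let's trace through this code step by step.

Initialize: running = 0.0
Entering loop: for n in range(6):
After iteration 1: n = 0, running = 1.0, obj = 1
After iteration 2: n = 1, running = 5.0, obj = 4
After iteration 3: n = 2, running = 14.0, obj = 9
After iteration 4: n = 3, running = 30.0, obj = 16
After iteration 5: n = 4, running = 55.0, obj = 25
After iteration 6: n = 5, running = 91.0, obj = 36
Loop ends.

Final answer: 91.0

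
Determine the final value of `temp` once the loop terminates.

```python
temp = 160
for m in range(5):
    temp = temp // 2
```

Let's trace through this code step by step.

Initialize: temp = 160
Entering loop: for m in range(5):
After iteration 1: m = 0, temp = 80
After iteration 2: m = 1, temp = 40
After iteration 3: m = 2, temp = 20
After iteration 4: m = 3, temp = 10
After iteration 5: m = 4, temp = 5
Loop ends.

Final answer: 5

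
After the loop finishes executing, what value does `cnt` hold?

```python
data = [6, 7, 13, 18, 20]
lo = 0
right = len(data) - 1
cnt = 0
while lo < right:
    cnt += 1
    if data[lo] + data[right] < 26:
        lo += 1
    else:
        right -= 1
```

Let's trace through this code step by step.

Initialize: data = [6, 7, 13, 18, 20]
Initialize: lo = 0
Initialize: right = 4
Initialize: cnt = 0
Entering loop: while lo < right:
After iteration 1: lo = 0, right = 3, cnt = 1
After iteration 2: lo = 1, right = 3, cnt = 2
After iteration 3: lo = 2, right = 3, cnt = 3
After iteration 4: lo = 2, right = 2, cnt = 4
Loop ends.

Final answer: 4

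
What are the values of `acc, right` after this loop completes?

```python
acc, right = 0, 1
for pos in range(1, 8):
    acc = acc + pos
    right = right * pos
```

Let's trace through this code step by step.

Initialize: acc = 0
Initialize: right = 1
Entering loop: for pos in range(1, 8):
After iteration 1: pos = 1, acc = 1, right = 1
After iteration 2: pos = 2, acc = 3, right = 2
After iteration 3: pos = 3, acc = 6, right = 6
After iteration 4: pos = 4, acc = 10, right = 24
After iteration 5: pos = 5, acc = 15, right = 120
After iteration 6: pos = 6, acc = 21, right = 720
After iteration 7: pos = 7, acc = 28, right = 5040
Loop ends.

Final answer: 28, 5040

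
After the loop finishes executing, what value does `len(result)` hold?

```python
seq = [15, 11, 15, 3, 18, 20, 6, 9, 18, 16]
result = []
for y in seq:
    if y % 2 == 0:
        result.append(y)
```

Let's trace through this code step by step.

Initialize: seq = [15, 11, 15, 3, 18, 20, 6, 9, 18, 16]
Initialize: result = []
Entering loop: for y in seq:
After iteration 1: y = 15, result = []
After iteration 2: y = 11, result = []
After iteration 3: y = 15, result = []
After iteration 4: y = 3, result = []
After iteration 5: y = 18, result = [18]
After iteration 6: y = 20, result = [18, 20]
After iteration 7: y = 6, result = [18, 20, 6]
After iteration 8: y = 9, result = [18, 20, 6]
After iteration 9: y = 18, result = [18, 20, 6, 18]
After iteration 10: y = 16, result = [18, 20, 6, 18, 16]
Loop ends.
len(result) = 5

Final answer: 5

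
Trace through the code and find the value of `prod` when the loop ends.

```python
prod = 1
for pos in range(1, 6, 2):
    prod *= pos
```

Let's trace through this code step by step.

Initialize: prod = 1
Entering loop: for pos in range(1, 6, 2):
After iteration 1: pos = 1, prod = 1
After iteration 2: pos = 3, prod = 3
After iteration 3: pos = 5, prod = 15
Loop ends.

Final answer: 15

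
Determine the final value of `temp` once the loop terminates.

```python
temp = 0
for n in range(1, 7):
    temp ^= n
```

Let's trace through this code step by step.

Initialize: temp = 0
Entering loop: for n in range(1, 7):
After iteration 1: n = 1, temp = 1
After iteration 2: n = 2, temp = 3
After iteration 3: n = 3, temp = 0
After iteration 4: n = 4, temp = 4
After iteration 5: n = 5, temp = 1
After iteration 6: n = 6, temp = 7
Loop ends.

Final answer: 7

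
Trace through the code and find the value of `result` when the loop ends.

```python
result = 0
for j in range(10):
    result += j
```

Let's trace through this code step by step.

Initialize: result = 0
Entering loop: for j in range(10):
After iteration 1: j = 0, result = 0
After iteration 2: j = 1, result = 1
After iteration 3: j = 2, result = 3
After iteration 4: j = 3, result = 6
After iteration 5: j = 4, result = 10
After iteration 6: j = 5, result = 15
After iteration 7: j = 6, result = 21
After iteration 8: j = 7, result = 28
After iteration 9: j = 8, result = 36
After iteration 10: j = 9, result = 45
Loop ends.

Final answer: 45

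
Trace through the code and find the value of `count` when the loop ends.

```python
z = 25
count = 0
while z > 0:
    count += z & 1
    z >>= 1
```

Let's trace through this code step by step.

Initialize: z = 25
Initialize: count = 0
Entering loop: while z > 0:
After iteration 1: z = 12, count = 1
After iteration 2: z = 6, count = 1
After iteration 3: z = 3, count = 1
After iteration 4: z = 1, count = 2
After iteration 5: z = 0, count = 3
Loop ends.

Final answer: 3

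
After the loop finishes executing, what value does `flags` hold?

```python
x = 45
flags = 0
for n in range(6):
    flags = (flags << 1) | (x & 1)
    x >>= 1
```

Let's trace through this code step by step.

Initialize: x = 45
Initialize: flags = 0
Entering loop: for n in range(6):
After iteration 1: n = 0, x = 22, flags = 1
After iteration 2: n = 1, x = 11, flags = 2
After iteration 3: n = 2, x = 5, flags = 5
After iteration 4: n = 3, x = 2, flags = 11
After iteration 5: n = 4, x = 1, flags = 22
After iteration 6: n = 5, x = 0, flags = 45
Loop ends.

Final answer: 45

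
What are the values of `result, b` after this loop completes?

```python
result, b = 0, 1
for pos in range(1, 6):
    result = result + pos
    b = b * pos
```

Let's trace through this code step by step.

Initialize: result = 0
Initialize: b = 1
Entering loop: for pos in range(1, 6):
After iteration 1: pos = 1, result = 1, b = 1
After iteration 2: pos = 2, result = 3, b = 2
After iteration 3: pos = 3, result = 6, b = 6
After iteration 4: pos = 4, result = 10, b = 24
After iteration 5: pos = 5, result = 15, b = 120
Loop ends.

Final answer: 15, 120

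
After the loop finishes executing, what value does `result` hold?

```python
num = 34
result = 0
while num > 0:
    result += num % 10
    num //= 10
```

Let's trace through this code step by step.

Initialize: num = 34
Initialize: result = 0
Entering loop: while num > 0:
After iteration 1: num = 3, result = 4
After iteration 2: num = 0, result = 7
Loop ends.

Final answer: 7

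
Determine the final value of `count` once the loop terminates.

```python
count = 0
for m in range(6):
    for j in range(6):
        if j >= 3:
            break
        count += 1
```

Let's trace through this code step by step.

Initialize: count = 0
Entering loop: for m in range(6):
After iteration 1: m = 0, count = 3
After iteration 2: m = 1, count = 6
After iteration 3: m = 2, count = 9
After iteration 4: m = 3, count = 12
After iteration 5: m = 4, count = 15
After iteration 6: m = 5, count = 18
Loop ends.

Final answer: 18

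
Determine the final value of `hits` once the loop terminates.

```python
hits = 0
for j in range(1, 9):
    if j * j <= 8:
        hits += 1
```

Let's trace through this code step by step.

Initialize: hits = 0
Entering loop: for j in range(1, 9):
After iteration 1: j = 1, hits = 1
After iteration 2: j = 2, hits = 2
After iteration 3: j = 3, hits = 2
After iteration 4: j = 4, hits = 2
After iteration 5: j = 5, hits = 2
After iteration 6: j = 6, hits = 2
After iteration 7: j = 7, hits = 2
After iteration 8: j = 8, hits = 2
Loop ends.

Final answer: 2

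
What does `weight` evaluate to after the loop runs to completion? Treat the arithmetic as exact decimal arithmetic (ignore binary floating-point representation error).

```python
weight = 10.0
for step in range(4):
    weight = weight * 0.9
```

Let's trace through this code step by step.

Initialize: weight = 10.0
Entering loop: for step in range(4):
After iteration 1: step = 0, weight = 9.0
After iteration 2: step = 1, weight = 8.1
After iteration 3: step = 2, weight = 7.29
After iteration 4: step = 3, weight = 6.561
Loop ends.

Final answer: 6.561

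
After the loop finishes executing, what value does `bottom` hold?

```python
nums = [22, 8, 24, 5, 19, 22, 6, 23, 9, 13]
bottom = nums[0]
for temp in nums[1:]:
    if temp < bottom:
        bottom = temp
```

Let's trace through this code step by step.

Initialize: nums = [22, 8, 24, 5, 19, 22, 6, 23, 9, 13]
Initialize: bottom = 22
Entering loop: for temp in nums[1:]:
After iteration 1: temp = 8, bottom = 8
After iteration 2: temp = 24, bottom = 8
After iteration 3: temp = 5, bottom = 5
After iteration 4: temp = 19, bottom = 5
After iteration 5: temp = 22, bottom = 5
After iteration 6: temp = 6, bottom = 5
After iteration 7: temp = 23, bottom = 5
After iteration 8: temp = 9, bottom = 5
After iteration 9: temp = 13, bottom = 5
Loop ends.

Final answer: 5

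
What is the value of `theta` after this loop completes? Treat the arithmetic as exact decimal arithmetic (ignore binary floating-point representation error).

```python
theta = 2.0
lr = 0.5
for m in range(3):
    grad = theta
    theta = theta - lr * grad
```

Let's trace through this code step by step.

Initialize: theta = 2.0
Initialize: lr = 0.5
Entering loop: for m in range(3):
After iteration 1: m = 0, theta = 1.0, grad = 2.0
After iteration 2: m = 1, theta = 0.5, grad = 1.0
After iteration 3: m = 2, theta = 0.25, grad = 0.5
Loop ends.

Final answer: 0.25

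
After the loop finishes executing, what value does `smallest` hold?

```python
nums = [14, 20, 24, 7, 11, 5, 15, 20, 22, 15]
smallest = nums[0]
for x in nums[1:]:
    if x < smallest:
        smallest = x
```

Let's trace through this code step by step.

Initialize: nums = [14, 20, 24, 7, 11, 5, 15, 20, 22, 15]
Initialize: smallest = 14
Entering loop: for x in nums[1:]:
After iteration 1: x = 20, smallest = 14
After iteration 2: x = 24, smallest = 14
After iteration 3: x = 7, smallest = 7
After iteration 4: x = 11, smallest = 7
After iteration 5: x = 5, smallest = 5
After iteration 6: x = 15, smallest = 5
After iteration 7: x = 20, smallest = 5
After iteration 8: x = 22, smallest = 5
After iteration 9: x = 15, smallest = 5
Loop ends.

Final answer: 5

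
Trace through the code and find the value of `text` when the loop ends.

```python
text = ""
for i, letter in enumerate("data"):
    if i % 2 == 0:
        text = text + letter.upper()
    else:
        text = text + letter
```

Let's trace through this code step by step.

Initialize: text = ''
Entering loop: for i, letter in enumerate("data"):
After iteration 1: i = 0, letter = 'd', text = 'D'
After iteration 2: i = 1, letter = 'a', text = 'Da'
After iteration 3: i = 2, letter = 't', text = 'DaT'
After iteration 4: i = 3, letter = 'a', text = 'DaTa'
Loop ends.

Final answer: 'DaTa'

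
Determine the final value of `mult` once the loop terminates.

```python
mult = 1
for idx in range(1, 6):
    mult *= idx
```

Let's trace through this code step by step.

Initialize: mult = 1
Entering loop: for idx in range(1, 6):
After iteration 1: idx = 1, mult = 1
After iteration 2: idx = 2, mult = 2
After iteration 3: idx = 3, mult = 6
After iteration 4: idx = 4, mult = 24
After iteration 5: idx = 5, mult = 120
Loop ends.

Final answer: 120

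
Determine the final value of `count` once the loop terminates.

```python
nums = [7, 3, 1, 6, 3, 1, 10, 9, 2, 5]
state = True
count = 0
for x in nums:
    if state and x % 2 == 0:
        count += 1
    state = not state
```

Let's trace through this code step by step.

Initialize: nums = [7, 3, 1, 6, 3, 1, 10, 9, 2, 5]
Initialize: state = True
Initialize: count = 0
Entering loop: for x in nums:
After iteration 1: x = 7, state = False, count = 0
After iteration 2: x = 3, state = True, count = 0
After iteration 3: x = 1, state = False, count = 0
After iteration 4: x = 6, state = True, count = 0
After iteration 5: x = 3, state = False, count = 0
After iteration 6: x = 1, state = True, count = 0
After iteration 7: x = 10, state = False, count = 1
After iteration 8: x = 9, state = True, count = 1
After iteration 9: x = 2, state = False, count = 2
After iteration 10: x = 5, state = True, count = 2
Loop ends.

Final answer: 2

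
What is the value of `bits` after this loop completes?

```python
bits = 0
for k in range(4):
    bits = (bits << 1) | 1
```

Let's trace through this code step by step.

Initialize: bits = 0
Entering loop: for k in range(4):
After iteration 1: k = 0, bits = 1
After iteration 2: k = 1, bits = 3
After iteration 3: k = 2, bits = 7
After iteration 4: k = 3, bits = 15
Loop ends.

Final answer: 15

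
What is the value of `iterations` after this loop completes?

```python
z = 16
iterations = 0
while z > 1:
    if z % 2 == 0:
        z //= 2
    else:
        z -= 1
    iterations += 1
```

Let's trace through this code step by step.

Initialize: z = 16
Initialize: iterations = 0
Entering loop: while z > 1:
After iteration 1: z = 8, iterations = 1
After iteration 2: z = 4, iterations = 2
After iteration 3: z = 2, iterations = 3
After iteration 4: z = 1, iterations = 4
Loop ends.

Final answer: 4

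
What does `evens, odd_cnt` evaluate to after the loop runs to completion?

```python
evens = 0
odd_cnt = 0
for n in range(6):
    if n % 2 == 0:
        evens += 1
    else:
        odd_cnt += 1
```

Let's trace through this code step by step.

Initialize: evens = 0
Initialize: odd_cnt = 0
Entering loop: for n in range(6):
After iteration 1: n = 0, evens = 1, odd_cnt = 0
After iteration 2: n = 1, evens = 1, odd_cnt = 1
After iteration 3: n = 2, evens = 2, odd_cnt = 1
After iteration 4: n = 3, evens = 2, odd_cnt = 2
After iteration 5: n = 4, evens = 3, odd_cnt = 2
After iteration 6: n = 5, evens = 3, odd_cnt = 3
Loop ends.

Final answer: 3, 3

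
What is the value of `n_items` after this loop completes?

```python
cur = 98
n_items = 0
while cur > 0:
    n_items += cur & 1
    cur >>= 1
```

Let's trace through this code step by step.

Initialize: cur = 98
Initialize: n_items = 0
Entering loop: while cur > 0:
After iteration 1: cur = 49, n_items = 0
After iteration 2: cur = 24, n_items = 1
After iteration 3: cur = 12, n_items = 1
After iteration 4: cur = 6, n_items = 1
After iteration 5: cur = 3, n_items = 1
After iteration 6: cur = 1, n_items = 2
After iteration 7: cur = 0, n_items = 3
Loop ends.

Final answer: 3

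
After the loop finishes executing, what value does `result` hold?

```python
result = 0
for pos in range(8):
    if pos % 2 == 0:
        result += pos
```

Let's trace through this code step by step.

Initialize: result = 0
Entering loop: for pos in range(8):
After iteration 1: pos = 0, result = 0
After iteration 2: pos = 1, result = 0
After iteration 3: pos = 2, result = 2
After iteration 4: pos = 3, result = 2
After iteration 5: pos = 4, result = 6
After iteration 6: pos = 5, result = 6
After iteration 7: pos = 6, result = 12
After iteration 8: pos = 7, result = 12
Loop ends.

Final answer: 12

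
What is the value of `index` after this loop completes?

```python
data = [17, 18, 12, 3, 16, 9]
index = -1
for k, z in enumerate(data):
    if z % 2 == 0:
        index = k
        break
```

Let's trace through this code step by step.

Initialize: data = [17, 18, 12, 3, 16, 9]
Initialize: index = -1
Entering loop: for k, z in enumerate(data):
After iteration 1: k = 0, z = 17, index = -1
After iteration 2: k = 1, z = 18, index = 1
Loop ends.

Final answer: 1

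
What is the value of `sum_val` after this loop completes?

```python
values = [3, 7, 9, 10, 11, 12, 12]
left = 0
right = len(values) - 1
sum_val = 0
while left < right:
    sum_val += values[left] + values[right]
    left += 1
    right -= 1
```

Let's trace through this code step by step.

Initialize: values = [3, 7, 9, 10, 11, 12, 12]
Initialize: left = 0
Initialize: right = 6
Initialize: sum_val = 0
Entering loop: while left < right:
After iteration 1: left = 1, right = 5, sum_val = 15
After iteration 2: left = 2, right = 4, sum_val = 34
After iteration 3: left = 3, right = 3, sum_val = 54
Loop ends.

Final answer: 54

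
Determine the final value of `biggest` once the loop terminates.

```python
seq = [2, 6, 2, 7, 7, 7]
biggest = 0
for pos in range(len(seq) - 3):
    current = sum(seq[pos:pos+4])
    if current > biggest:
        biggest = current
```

Let's trace through this code step by step.

Initialize: seq = [2, 6, 2, 7, 7, 7]
Initialize: biggest = 0
Entering loop: for pos in range(len(seq) - 3):
After iteration 1: pos = 0, biggest = 17, current = 17
After iteration 2: pos = 1, biggest = 22, current = 22
After iteration 3: pos = 2, biggest = 23, current = 23
Loop ends.

Final answer: 23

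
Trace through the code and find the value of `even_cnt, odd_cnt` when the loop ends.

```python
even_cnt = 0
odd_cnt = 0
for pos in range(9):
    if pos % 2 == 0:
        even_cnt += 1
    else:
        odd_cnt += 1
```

Let's trace through this code step by step.

Initialize: even_cnt = 0
Initialize: odd_cnt = 0
Entering loop: for pos in range(9):
After iteration 1: pos = 0, even_cnt = 1, odd_cnt = 0
After iteration 2: pos = 1, even_cnt = 1, odd_cnt = 1
After iteration 3: pos = 2, even_cnt = 2, odd_cnt = 1
After iteration 4: pos = 3, even_cnt = 2, odd_cnt = 2
After iteration 5: pos = 4, even_cnt = 3, odd_cnt = 2
After iteration 6: pos = 5, even_cnt = 3, odd_cnt = 3
After iteration 7: pos = 6, even_cnt = 4, odd_cnt = 3
After iteration 8: pos = 7, even_cnt = 4, odd_cnt = 4
After iteration 9: pos = 8, even_cnt = 5, odd_cnt = 4
Loop ends.

Final answer: 5, 4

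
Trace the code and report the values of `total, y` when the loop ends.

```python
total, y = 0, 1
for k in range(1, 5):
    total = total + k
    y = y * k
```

Let's trace through this code step by step.

Initialize: total = 0
Initialize: y = 1
Entering loop: for k in range(1, 5):
After iteration 1: k = 1, total = 1, y = 1
After iteration 2: k = 2, total = 3, y = 2
After iteration 3: k = 3, total = 6, y = 6
After iteration 4: k = 4, total = 10, y = 24
Loop ends.

Final answer: 10, 24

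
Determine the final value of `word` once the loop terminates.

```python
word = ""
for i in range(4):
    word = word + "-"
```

Let's trace through this code step by step.

Initialize: word = ''
Entering loop: for i in range(4):
After iteration 1: i = 0, word = '-'
After iteration 2: i = 1, word = '--'
After iteration 3: i = 2, word = '---'
After iteration 4: i = 3, word = '----'
Loop ends.

Final answer: '----'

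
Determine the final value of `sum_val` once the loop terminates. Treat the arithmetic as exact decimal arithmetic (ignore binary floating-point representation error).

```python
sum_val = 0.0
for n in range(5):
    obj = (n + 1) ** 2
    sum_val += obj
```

Let's trace through this code step by step.

Initialize: sum_val = 0.0
Entering loop: for n in range(5):
After iteration 1: n = 0, sum_val = 1.0, obj = 1
After iteration 2: n = 1, sum_val = 5.0, obj = 4
After iteration 3: n = 2, sum_val = 14.0, obj = 9
After iteration 4: n = 3, sum_val = 30.0, obj = 16
After iteration 5: n = 4, sum_val = 55.0, obj = 25
Loop ends.

Final answer: 55.0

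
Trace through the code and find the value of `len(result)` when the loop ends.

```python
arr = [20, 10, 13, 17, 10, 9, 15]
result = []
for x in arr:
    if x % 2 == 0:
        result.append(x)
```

Let's trace through this code step by step.

Initialize: arr = [20, 10, 13, 17, 10, 9, 15]
Initialize: result = []
Entering loop: for x in arr:
After iteration 1: x = 20, result = [20]
After iteration 2: x = 10, result = [20, 10]
After iteration 3: x = 13, result = [20, 10]
After iteration 4: x = 17, result = [20, 10]
After iteration 5: x = 10, result = [20, 10, 10]
After iteration 6: x = 9, result = [20, 10, 10]
After iteration 7: x = 15, result = [20, 10, 10]
Loop ends.
len(result) = 3

Final answer: 3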